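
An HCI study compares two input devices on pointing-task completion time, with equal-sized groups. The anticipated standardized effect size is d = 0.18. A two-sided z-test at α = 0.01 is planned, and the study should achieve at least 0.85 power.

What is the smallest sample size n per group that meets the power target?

Set Φ(δ − 2.576) = 0.85; then δ − 2.576 = Φ⁻¹(0.85) = 1.036, giving δ = 3.612.
(For δ > 0 the lower-tail rejection region contributes negligibly to power, so the one-term inversion is standard.)
δ = d·√(n/2) ⇒ n = 2(δ/d)² = 2 × (3.612 / 0.18)² = 805.46.
Rounding up, n = 806 per group.

n = 806 per group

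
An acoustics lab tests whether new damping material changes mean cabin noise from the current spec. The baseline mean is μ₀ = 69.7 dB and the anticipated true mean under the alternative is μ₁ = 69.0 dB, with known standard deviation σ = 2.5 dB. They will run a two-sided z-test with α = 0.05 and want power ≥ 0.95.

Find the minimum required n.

Standardized effect: d = |μ₁ − μ₀| / σ = |69.0 − 69.7| / 2.5 = 0.2800
Set Φ(δ − 1.960) = 0.95; then δ − 1.960 = Φ⁻¹(0.95) = 1.645, giving δ = 3.605.
(The Φ(−δ − z_{α/2}) term is vanishingly small for δ > 0 and is dropped in the standard sample-size formula.)
δ = d·√n ⇒ n = (δ/d)² = (3.605 / 0.2800)² = 165.75.
Round up to the next whole unit.

n = 166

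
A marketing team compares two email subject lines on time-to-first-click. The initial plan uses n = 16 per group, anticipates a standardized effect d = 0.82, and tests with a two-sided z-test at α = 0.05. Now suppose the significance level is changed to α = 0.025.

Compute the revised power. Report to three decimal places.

δ = d·√(n/2) = 0.82 × √(16/2) = 2.3193 (unchanged). New critical value: z_{0.0125} = 2.241.
Revised power = Φ(δ − 2.241) + Φ(−δ − 2.241) = Φ(0.078) + Φ(-4.561) = 0.5310 + 0.0000 = 0.5311.

Power ≈ 0.531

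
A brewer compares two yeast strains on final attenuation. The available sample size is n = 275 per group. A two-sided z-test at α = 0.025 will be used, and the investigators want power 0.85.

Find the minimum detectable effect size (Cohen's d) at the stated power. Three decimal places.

d ≈ 0.280

Required noncentrality: δ = z_{0.0125} + z_{0.15} = 2.241 + 1.036 = 3.278.
(Lower-tail contribution to power is negligible for δ > 0.)
δ = d·√(n/2) ⇒ d = δ/√(n/2) = 3.278/√(275/2) = 0.2795.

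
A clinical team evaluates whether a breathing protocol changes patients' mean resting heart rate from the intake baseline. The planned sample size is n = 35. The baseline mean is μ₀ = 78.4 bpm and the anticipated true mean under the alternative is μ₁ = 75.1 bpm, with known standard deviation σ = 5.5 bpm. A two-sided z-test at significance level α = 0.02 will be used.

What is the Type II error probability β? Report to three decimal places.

β ≈ 0.111

Standardized effect: d = |μ₁ − μ₀| / σ = |75.1 − 78.4| / 5.5 = 0.6000
Noncentrality parameter: δ = d·√n = 0.6000 × √35 = 3.5496
Two-sided α = 0.02 → critical value z_{0.01} = 2.326.
Power = Φ(δ − 2.326) + Φ(−δ − 2.326) = Φ(1.223) + Φ(-5.876) = 0.8894 + 0.0000 = 0.8894.
Type II error: β = 1 − power = 1 − 0.8894 = 0.1106.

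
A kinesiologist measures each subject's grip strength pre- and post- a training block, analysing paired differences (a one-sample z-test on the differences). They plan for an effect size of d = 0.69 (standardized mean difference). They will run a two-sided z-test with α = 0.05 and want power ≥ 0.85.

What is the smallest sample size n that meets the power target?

Set Φ(δ − 1.960) = 0.85; then δ − 1.960 = Φ⁻¹(0.85) = 1.036, giving δ = 2.996.
(The Φ(−δ − z_{α/2}) term is vanishingly small for δ > 0 and is dropped in the standard sample-size formula.)
δ = d·√n ⇒ n = (δ/d)² = (2.996 / 0.69)² = 18.86.
Rounding up, n = 19.

n = 19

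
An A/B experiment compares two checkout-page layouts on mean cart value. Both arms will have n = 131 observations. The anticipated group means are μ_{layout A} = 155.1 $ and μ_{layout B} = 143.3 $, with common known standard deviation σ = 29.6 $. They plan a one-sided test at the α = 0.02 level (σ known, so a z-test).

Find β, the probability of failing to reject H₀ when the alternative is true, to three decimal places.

Standardized effect: d = |μ_{layout A} − μ_{layout B}| / σ = |155.1 − 143.3| / 29.6 = 0.3986
Noncentrality parameter: δ = d·√(n/2) = 0.3986 × √(131/2) = 3.2263
One-sided α = 0.02 → critical value z_{0.02} = 2.054.
Power = Φ(δ − 2.054) = Φ(1.173) = 0.8795.
Type II error: β = 1 − power = 1 − 0.8795 = 0.1205.

β ≈ 0.120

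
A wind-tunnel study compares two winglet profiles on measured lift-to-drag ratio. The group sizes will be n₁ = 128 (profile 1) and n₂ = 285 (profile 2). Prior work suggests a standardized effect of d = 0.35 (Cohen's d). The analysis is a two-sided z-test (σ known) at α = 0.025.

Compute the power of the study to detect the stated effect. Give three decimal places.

Power ≈ 0.853

Noncentrality parameter: δ = d / √(1/n₁ + 1/n₂) = 0.35 / √(1/128 + 1/285) = 3.2894
Two-sided α = 0.025 → critical value z_{0.0125} = 2.241.
Power = Φ(δ − 2.241) + Φ(−δ − 2.241) = Φ(1.048) + Φ(-5.531) = 0.8527 + 0.0000 = 0.8527.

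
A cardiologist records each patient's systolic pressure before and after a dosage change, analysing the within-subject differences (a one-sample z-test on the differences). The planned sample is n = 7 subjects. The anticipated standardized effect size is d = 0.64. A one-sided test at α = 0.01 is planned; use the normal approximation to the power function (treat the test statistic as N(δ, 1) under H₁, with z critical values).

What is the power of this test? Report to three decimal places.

Noncentrality parameter: δ = d·√n = 0.64 × √7 = 1.6933
One-sided α = 0.01 → critical value z_{0.01} = 2.326.
Power = Φ(δ − 2.326) = Φ(-0.633) = 0.2633.

Power ≈ 0.263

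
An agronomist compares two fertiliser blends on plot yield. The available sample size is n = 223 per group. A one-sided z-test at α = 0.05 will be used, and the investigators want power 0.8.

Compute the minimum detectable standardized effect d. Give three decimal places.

d ≈ 0.235

Need Φ(δ − 1.645) = 0.8, so δ = 1.645 + 0.842 = 2.486.
δ = d·√(n/2) ⇒ d = δ/√(n/2) = 2.486/√(223/2) = 0.2355.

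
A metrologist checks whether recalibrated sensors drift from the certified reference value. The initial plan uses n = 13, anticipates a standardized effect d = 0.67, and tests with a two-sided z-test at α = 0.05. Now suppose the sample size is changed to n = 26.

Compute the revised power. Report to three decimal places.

With n = 26: δ = d·√n = 0.67 × √26 = 3.4163. Critical value z_{0.025} = 1.960.
Revised power = Φ(δ − 1.960) + Φ(−δ − 1.960) = Φ(1.456) + Φ(-5.376) = 0.9274 + 0.0000 = 0.9274.

Power ≈ 0.927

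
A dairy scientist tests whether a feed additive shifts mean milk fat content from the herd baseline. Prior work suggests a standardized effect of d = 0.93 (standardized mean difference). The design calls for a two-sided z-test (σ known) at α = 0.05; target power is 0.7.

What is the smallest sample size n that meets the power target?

For power 0.7 need Φ(δ − z_{0.025}) = 0.7, so δ = z_{0.025} + z_{0.30} = 1.960 + 0.524 = 2.484.
(Ignoring the negligible lower-tail rejection probability gives the usual closed-form inversion.)
δ = d·√n ⇒ n = (δ/d)² = (2.484 / 0.93)² = 7.14.
Rounding up, n = 8.

n = 8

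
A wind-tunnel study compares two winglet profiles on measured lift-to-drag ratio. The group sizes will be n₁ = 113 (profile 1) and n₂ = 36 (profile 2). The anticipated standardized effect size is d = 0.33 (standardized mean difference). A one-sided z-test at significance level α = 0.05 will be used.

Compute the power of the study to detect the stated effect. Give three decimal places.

Noncentrality parameter: δ = d / √(1/n₁ + 1/n₂) = 0.33 / √(1/113 + 1/36) = 1.7243
Critical value for a one-sided test at α = 0.05: z_α = 1.645.
Power = Φ(δ − 1.645) = Φ(0.079) = 0.5317.

Power ≈ 0.532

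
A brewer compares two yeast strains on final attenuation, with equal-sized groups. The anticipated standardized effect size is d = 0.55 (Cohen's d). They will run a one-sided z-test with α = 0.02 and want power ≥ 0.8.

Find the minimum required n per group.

n = 56 per group

Set Φ(δ − 2.054) = 0.8; then δ − 2.054 = Φ⁻¹(0.8) = 0.842, giving δ = 2.895.
δ = d·√(n/2) ⇒ n = 2(δ/d)² = 2 × (2.895 / 0.55)² = 55.43.
Rounding up, n = 56 per group.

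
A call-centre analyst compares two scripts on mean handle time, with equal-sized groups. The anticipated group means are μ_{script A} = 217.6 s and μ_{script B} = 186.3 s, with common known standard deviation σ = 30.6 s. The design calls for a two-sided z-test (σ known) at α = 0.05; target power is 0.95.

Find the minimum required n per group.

n = 25 per group

Standardized effect: d = |μ_{script A} − μ_{script B}| / σ = |217.6 − 186.3| / 30.6 = 1.0229
Set Φ(δ − 1.960) = 0.95; then δ − 1.960 = Φ⁻¹(0.95) = 1.645, giving δ = 3.605.
(For δ > 0 the lower-tail rejection region contributes negligibly to power, so the one-term inversion is standard.)
δ = d·√(n/2) ⇒ n = 2(δ/d)² = 2 × (3.605 / 1.0229)² = 24.84.
Rounding up, n = 25 per group.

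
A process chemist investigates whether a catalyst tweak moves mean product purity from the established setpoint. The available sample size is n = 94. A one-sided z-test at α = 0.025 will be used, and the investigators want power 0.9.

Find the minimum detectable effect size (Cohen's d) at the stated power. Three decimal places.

Need Φ(δ − 1.960) = 0.9, so δ = 1.960 + 1.282 = 3.242.
δ = d·√n ⇒ d = δ/√n = 3.242/√94 = 0.3343.

d ≈ 0.334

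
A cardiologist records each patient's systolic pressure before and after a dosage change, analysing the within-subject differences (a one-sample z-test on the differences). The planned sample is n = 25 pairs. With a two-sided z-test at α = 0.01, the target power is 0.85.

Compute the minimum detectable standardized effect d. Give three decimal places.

d ≈ 0.722

Need Φ(δ − 2.576) = 0.85, so δ = 2.576 + 1.036 = 3.612.
(The second rejection-region term Φ(−δ − z_{α/2}) is negligible and dropped.)
δ = d·√n ⇒ d = δ/√n = 3.612/√25 = 0.7225.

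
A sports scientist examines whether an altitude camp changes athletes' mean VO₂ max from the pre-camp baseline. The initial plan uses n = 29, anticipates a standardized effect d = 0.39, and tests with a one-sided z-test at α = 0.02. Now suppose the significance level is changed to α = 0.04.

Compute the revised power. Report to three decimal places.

δ = d·√n = 0.39 × √29 = 2.1002 (unchanged). New critical value: z_{0.04} = 1.751.
Revised power = Φ(δ − 1.751) = Φ(0.350) = 0.6367.

Power ≈ 0.637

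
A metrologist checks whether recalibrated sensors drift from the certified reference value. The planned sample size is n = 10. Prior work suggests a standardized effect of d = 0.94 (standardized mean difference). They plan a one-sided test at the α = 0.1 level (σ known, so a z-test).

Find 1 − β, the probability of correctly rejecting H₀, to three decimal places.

Power ≈ 0.955

Noncentrality parameter: δ = d·√n = 0.94 × √10 = 2.9725
Critical value for a one-sided test at α = 0.1: z_α = 1.282.
Power = P(Z > 1.282 − δ) = Φ(1.691) = 0.9546.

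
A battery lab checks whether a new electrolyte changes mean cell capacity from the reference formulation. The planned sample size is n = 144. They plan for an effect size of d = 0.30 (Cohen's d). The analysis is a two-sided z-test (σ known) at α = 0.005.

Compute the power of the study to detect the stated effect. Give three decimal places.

Noncentrality parameter: δ = d·√n = 0.30 × √144 = 3.6000
Critical value for a two-sided test at α = 0.005: z_{α/2} = 2.807.
Power = Φ(δ − 2.807) + Φ(−δ − 2.807) = Φ(0.793) + Φ(-6.407) = 0.7861 + 0.0000 = 0.7861.

Power ≈ 0.786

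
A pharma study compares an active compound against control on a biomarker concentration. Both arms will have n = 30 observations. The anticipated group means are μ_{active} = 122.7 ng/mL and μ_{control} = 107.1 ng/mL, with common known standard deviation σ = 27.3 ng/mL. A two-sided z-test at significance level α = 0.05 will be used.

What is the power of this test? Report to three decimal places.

Standardized effect: d = |μ_{active} − μ_{control}| / σ = |122.7 − 107.1| / 27.3 = 0.5714
Noncentrality parameter: δ = d·√(n/2) = 0.5714 × √(30/2) = 2.2131
Two-sided α = 0.05 → critical value z_{0.025} = 1.960.
Power = Φ(δ − 1.960) + Φ(−δ − 1.960) = Φ(0.253) + Φ(-4.173) = 0.5999 + 0.0000 = 0.5999.

Power ≈ 0.600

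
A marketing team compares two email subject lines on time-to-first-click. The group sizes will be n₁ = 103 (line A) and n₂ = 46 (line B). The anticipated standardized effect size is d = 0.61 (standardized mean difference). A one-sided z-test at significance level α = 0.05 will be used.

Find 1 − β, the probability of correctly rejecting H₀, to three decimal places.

Noncentrality parameter: δ = d / √(1/n₁ + 1/n₂) = 0.61 / √(1/103 + 1/46) = 3.4398
One-sided α = 0.05 → critical value z_{0.05} = 1.645.
Power = Φ(δ − 1.645) = Φ(1.795) = 0.9637.

Power ≈ 0.964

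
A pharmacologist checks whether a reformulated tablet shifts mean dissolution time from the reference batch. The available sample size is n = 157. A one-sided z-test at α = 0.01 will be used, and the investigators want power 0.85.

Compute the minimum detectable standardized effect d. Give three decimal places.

d ≈ 0.268

Required noncentrality: δ = z_{0.01} + z_{0.15} = 2.326 + 1.036 = 3.363.
δ = d·√n ⇒ d = δ/√n = 3.363/√157 = 0.2684.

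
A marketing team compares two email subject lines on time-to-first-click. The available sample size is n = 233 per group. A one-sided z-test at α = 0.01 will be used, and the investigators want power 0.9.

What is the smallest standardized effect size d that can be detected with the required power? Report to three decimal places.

Need Φ(δ − 2.326) = 0.9, so δ = 2.326 + 1.282 = 3.608.
δ = d·√(n/2) ⇒ d = δ/√(n/2) = 3.608/√(233/2) = 0.3343.

d ≈ 0.334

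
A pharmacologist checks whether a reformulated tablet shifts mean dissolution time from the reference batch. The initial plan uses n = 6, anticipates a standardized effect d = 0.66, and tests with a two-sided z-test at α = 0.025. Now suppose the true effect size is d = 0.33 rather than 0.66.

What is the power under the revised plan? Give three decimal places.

Power ≈ 0.077

With d = 0.33: δ = d·√n = 0.33 × √6 = 0.8083. Critical value z_{0.0125} = 2.241.
Revised power = Φ(δ − 2.241) + Φ(−δ − 2.241) = Φ(-1.433) + Φ(-3.050) = 0.0759 + 0.0011 = 0.0771.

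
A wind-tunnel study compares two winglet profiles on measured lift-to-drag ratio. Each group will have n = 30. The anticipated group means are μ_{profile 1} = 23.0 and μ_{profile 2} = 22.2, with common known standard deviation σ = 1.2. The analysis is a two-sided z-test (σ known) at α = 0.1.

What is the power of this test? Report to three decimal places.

Power ≈ 0.826

Standardized effect: d = |μ_{profile 1} − μ_{profile 2}| / σ = |23.0 − 22.2| / 1.2 = 0.6667
Noncentrality parameter: δ = d·√(n/2) = 0.6667 × √(30/2) = 2.5820
Critical value for a two-sided test at α = 0.1: z_{α/2} = 1.645.
Power = Φ(δ − 1.645) + Φ(−δ − 1.645) = Φ(0.937) + Φ(-4.227) = 0.8257 + 0.0000 = 0.8257.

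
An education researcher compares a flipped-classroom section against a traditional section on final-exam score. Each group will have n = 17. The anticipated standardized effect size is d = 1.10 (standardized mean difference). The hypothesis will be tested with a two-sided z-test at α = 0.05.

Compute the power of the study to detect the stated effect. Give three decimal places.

Power ≈ 0.894

Noncentrality parameter: δ = d·√(n/2) = 1.10 × √(17/2) = 3.2070
Two-sided α = 0.05 → critical value z_{0.025} = 1.960.
Power = Φ(δ − 1.960) + Φ(−δ − 1.960) = Φ(1.247) + Φ(-5.167) = 0.8938 + 0.0000 = 0.8938.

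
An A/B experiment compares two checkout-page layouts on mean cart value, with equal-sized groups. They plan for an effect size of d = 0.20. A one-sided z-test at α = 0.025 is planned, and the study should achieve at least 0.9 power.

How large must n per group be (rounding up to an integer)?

n = 526 per group

For power 0.9 need Φ(δ − z_{0.025}) = 0.9, so δ = z_{0.025} + z_{0.10} = 1.960 + 1.282 = 3.242.
δ = d·√(n/2) ⇒ n = 2(δ/d)² = 2 × (3.242 / 0.20)² = 525.37.
Round up to the next whole unit.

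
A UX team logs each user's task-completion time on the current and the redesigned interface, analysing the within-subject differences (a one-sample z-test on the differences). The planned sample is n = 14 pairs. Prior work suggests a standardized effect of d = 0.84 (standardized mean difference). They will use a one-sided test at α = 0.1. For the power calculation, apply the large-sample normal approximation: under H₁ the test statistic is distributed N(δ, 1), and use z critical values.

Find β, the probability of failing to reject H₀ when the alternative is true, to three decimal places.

Noncentrality parameter: δ = d·√n = 0.84 × √14 = 3.1430
One-sided α = 0.1 → critical value z_{0.1} = 1.282.
Power = Φ(δ − 1.282) = Φ(1.861) = 0.9687.
Type II error: β = 1 − power = 1 − 0.9687 = 0.0313.

β ≈ 0.031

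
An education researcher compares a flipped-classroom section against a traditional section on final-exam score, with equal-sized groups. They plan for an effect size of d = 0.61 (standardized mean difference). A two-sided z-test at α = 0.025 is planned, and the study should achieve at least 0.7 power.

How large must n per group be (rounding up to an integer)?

For power 0.7 need Φ(δ − z_{0.0125}) = 0.7, so δ = z_{0.0125} + z_{0.30} = 2.241 + 0.524 = 2.766.
(Ignoring the negligible lower-tail rejection probability gives the usual closed-form inversion.)
δ = d·√(n/2) ⇒ n = 2(δ/d)² = 2 × (2.766 / 0.61)² = 41.12.
Rounding up, n = 42 per group.

n = 42 per group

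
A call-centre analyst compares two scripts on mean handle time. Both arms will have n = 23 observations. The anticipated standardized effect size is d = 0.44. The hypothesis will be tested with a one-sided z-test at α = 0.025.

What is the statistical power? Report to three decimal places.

Noncentrality parameter: δ = d·√(n/2) = 0.44 × √(23/2) = 1.4921
Critical value for a one-sided test at α = 0.025: z_α = 1.960.
Power = P(Z > 1.960 − δ) = Φ(-0.468) = 0.3199.

Power ≈ 0.320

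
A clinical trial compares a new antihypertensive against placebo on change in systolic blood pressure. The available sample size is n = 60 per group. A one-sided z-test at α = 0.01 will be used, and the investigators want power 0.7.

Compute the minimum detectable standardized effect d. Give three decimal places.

Required noncentrality: δ = z_{0.01} + z_{0.30} = 2.326 + 0.524 = 2.851.
δ = d·√(n/2) ⇒ d = δ/√(n/2) = 2.851/√(60/2) = 0.5205.

d ≈ 0.520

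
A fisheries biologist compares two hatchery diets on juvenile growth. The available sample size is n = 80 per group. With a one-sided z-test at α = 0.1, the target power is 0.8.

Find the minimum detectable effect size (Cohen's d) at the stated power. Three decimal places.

d ≈ 0.336

Need Φ(δ − 1.282) = 0.8, so δ = 1.282 + 0.842 = 2.123.
δ = d·√(n/2) ⇒ d = δ/√(n/2) = 2.123/√(80/2) = 0.3357.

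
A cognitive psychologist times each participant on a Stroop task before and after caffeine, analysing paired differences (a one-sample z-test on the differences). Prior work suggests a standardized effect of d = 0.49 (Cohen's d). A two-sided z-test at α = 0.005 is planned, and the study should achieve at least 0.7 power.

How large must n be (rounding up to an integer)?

For power 0.7 need Φ(δ − z_{0.0025}) = 0.7, so δ = z_{0.0025} + z_{0.30} = 2.807 + 0.524 = 3.331.
(For δ > 0 the lower-tail rejection region contributes negligibly to power, so the one-term inversion is standard.)
δ = d·√n ⇒ n = (δ/d)² = (3.331 / 0.49)² = 46.22.
Round up to the next whole unit.

n = 47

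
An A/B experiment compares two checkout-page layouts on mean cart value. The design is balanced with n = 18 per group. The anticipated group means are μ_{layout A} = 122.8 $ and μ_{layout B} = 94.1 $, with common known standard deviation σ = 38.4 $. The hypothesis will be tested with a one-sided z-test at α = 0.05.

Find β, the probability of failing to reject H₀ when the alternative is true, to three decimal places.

β ≈ 0.275

Standardized effect: d = |μ_{layout A} − μ_{layout B}| / σ = |122.8 − 94.1| / 38.4 = 0.7474
Noncentrality parameter: λ = d·√(n/2) = 0.7474 × √(18/2) = 2.2422
Critical value for a one-sided test at α = 0.05: z_α = 1.645.
Power = P(Z > 1.645 − λ) = Φ(0.597) = 0.7249.
Type II error: β = 1 − power = 1 − 0.7249 = 0.2751.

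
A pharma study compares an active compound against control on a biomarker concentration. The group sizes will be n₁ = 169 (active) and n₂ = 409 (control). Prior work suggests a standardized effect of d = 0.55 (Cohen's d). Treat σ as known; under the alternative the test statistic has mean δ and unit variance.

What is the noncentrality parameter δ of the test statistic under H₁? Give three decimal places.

δ ≈ 6.015

The noncentrality parameter scales effect size by the design's sample-size factor: δ = d / √(1/n₁ + 1/n₂) = 0.55 / √(1/169 + 1/409) = 6.0146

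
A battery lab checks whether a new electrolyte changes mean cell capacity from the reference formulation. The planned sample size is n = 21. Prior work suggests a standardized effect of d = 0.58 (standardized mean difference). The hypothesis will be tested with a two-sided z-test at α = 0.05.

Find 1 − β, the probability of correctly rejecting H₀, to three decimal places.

Noncentrality parameter: δ = d·√n = 0.58 × √21 = 2.6579
Two-sided α = 0.05 → critical value z_{0.025} = 1.960.
Power = Φ(δ − 1.960) + Φ(−δ − 1.960) = Φ(0.698) + Φ(-4.618) = 0.7574 + 0.0000 = 0.7574.

Power ≈ 0.757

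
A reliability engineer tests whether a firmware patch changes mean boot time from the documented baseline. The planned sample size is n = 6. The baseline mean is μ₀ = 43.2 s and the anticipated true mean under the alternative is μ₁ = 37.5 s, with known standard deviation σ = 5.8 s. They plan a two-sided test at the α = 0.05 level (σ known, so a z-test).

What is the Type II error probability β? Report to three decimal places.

β ≈ 0.327

Standardized effect: d = |μ₁ − μ₀| / σ = |37.5 − 43.2| / 5.8 = 0.9828
Noncentrality parameter: λ = d·√n = 0.9828 × √6 = 2.4073
Critical value for a two-sided test at α = 0.05: z_{α/2} = 1.960.
Power = Φ(λ − 1.960) + Φ(−λ − 1.960) = Φ(0.447) + Φ(-4.367) = 0.6727 + 0.0000 = 0.6727.
Type II error: β = 1 − power = 1 − 0.6727 = 0.3273.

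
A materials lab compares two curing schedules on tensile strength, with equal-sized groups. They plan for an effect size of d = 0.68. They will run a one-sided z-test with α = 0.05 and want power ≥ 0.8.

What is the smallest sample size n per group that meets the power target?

n = 27 per group

For power 0.8 need Φ(δ − z_{0.05}) = 0.8, so δ = z_{0.05} + z_{0.20} = 1.645 + 0.842 = 2.486.
δ = d·√(n/2) ⇒ n = 2(δ/d)² = 2 × (2.486 / 0.68)² = 26.74.
Round up to the next whole unit.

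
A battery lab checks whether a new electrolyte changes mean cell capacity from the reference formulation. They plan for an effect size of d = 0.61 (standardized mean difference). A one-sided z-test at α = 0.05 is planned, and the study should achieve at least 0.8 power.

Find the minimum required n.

n = 17

For power 0.8 need Φ(δ − z_{0.05}) = 0.8, so δ = z_{0.05} + z_{0.20} = 1.645 + 0.842 = 2.486.
δ = d·√n ⇒ n = (δ/d)² = (2.486 / 0.61)² = 16.62.
Round up to the next whole unit.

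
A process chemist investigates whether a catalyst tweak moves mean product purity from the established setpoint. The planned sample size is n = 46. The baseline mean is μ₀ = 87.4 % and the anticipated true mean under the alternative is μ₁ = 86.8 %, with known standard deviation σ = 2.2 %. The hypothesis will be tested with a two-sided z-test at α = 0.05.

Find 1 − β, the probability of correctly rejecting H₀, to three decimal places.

Standardized effect: d = |μ₁ − μ₀| / σ = |86.8 − 87.4| / 2.2 = 0.2727
Noncentrality parameter: δ = d·√n = 0.2727 × √46 = 1.8497
Critical value for a two-sided test at α = 0.05: z_{α/2} = 1.960.
Power = Φ(δ − 1.960) + Φ(−δ − 1.960) = Φ(-0.110) + Φ(-3.810) = 0.4561 + 0.0001 = 0.4562.

Power ≈ 0.456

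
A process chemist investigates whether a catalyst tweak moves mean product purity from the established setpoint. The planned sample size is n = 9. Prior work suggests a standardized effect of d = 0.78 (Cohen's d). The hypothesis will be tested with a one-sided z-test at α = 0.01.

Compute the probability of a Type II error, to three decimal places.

β ≈ 0.495

Noncentrality parameter: δ = d·√n = 0.78 × √9 = 2.3400
Critical value for a one-sided test at α = 0.01: z_α = 2.326.
Power = Φ(δ − 2.326) = Φ(0.014) = 0.5054.
Type II error: β = 1 − power = 1 − 0.5054 = 0.4946.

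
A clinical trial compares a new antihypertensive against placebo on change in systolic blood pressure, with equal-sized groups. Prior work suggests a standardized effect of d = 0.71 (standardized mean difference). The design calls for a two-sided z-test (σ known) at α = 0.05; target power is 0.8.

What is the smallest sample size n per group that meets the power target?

Set Φ(δ − 1.960) = 0.8; then δ − 1.960 = Φ⁻¹(0.8) = 0.842, giving δ = 2.802.
(For δ > 0 the lower-tail rejection region contributes negligibly to power, so the one-term inversion is standard.)
δ = d·√(n/2) ⇒ n = 2(δ/d)² = 2 × (2.802 / 0.71)² = 31.14.
Rounding up, n = 32 per group.

n = 32 per group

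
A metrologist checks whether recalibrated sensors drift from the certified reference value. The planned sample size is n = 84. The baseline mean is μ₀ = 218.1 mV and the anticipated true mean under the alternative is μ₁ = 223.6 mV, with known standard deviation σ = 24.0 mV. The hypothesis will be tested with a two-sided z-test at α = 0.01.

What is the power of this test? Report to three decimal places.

Standardized effect: d = |μ₁ − μ₀| / σ = |223.6 − 218.1| / 24.0 = 0.2292
Noncentrality parameter: δ = d·√n = 0.2292 × √84 = 2.1003
Two-sided α = 0.01 → critical value z_{0.005} = 2.576.
Power = Φ(δ − 2.576) + Φ(−δ − 2.576) = Φ(-0.475) + Φ(-4.676) = 0.3172 + 0.0000 = 0.3172.

Power ≈ 0.317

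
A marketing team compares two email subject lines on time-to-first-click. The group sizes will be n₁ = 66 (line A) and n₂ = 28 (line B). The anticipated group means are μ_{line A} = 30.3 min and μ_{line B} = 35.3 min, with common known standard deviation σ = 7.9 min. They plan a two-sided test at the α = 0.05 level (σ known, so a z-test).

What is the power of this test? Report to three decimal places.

Power ≈ 0.801

Standardized effect: d = |μ_{line A} − μ_{line B}| / σ = |30.3 − 35.3| / 7.9 = 0.6329
Noncentrality parameter: δ = d / √(1/n₁ + 1/n₂) = 0.6329 / √(1/66 + 1/28) = 2.8063
Two-sided α = 0.05 → critical value z_{0.025} = 1.960.
Power = Φ(δ − 1.960) + Φ(−δ − 1.960) = Φ(0.846) + Φ(-4.766) = 0.8013 + 0.0000 = 0.8013.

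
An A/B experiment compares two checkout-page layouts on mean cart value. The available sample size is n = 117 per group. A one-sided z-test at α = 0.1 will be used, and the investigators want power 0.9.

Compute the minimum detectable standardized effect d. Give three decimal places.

d ≈ 0.335

Need Φ(δ − 1.282) = 0.9, so δ = 1.282 + 1.282 = 2.563.
δ = d·√(n/2) ⇒ d = δ/√(n/2) = 2.563/√(117/2) = 0.3351.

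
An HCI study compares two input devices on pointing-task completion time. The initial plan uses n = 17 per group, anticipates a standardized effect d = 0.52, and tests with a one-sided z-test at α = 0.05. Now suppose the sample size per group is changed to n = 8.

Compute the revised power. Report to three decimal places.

Power ≈ 0.273

With n = 8 per group: δ = d·√(n/2) = 0.52 × √(8/2) = 1.0400. Critical value z_{0.05} = 1.645.
Revised power = Φ(δ − 1.645) = Φ(-0.605) = 0.2726.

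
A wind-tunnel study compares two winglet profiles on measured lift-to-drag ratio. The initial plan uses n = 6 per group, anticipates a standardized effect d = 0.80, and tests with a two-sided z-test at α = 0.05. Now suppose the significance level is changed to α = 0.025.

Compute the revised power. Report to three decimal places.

Power ≈ 0.196

δ = d·√(n/2) = 0.80 × √(6/2) = 1.3856 (unchanged). New critical value: z_{0.0125} = 2.241.
Revised power = Φ(δ − 2.241) + Φ(−δ − 2.241) = Φ(-0.856) + Φ(-3.627) = 0.1961 + 0.0001 = 0.1962.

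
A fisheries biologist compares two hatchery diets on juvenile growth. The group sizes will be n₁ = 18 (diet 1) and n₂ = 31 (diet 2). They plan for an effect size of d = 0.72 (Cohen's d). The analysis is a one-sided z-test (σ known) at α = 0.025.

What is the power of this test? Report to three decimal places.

Power ≈ 0.681

Noncentrality parameter: δ = d / √(1/n₁ + 1/n₂) = 0.72 / √(1/18 + 1/31) = 2.4297
Critical value for a one-sided test at α = 0.025: z_α = 1.960.
Power = P(Z > 1.960 − δ) = Φ(0.470) = 0.6807.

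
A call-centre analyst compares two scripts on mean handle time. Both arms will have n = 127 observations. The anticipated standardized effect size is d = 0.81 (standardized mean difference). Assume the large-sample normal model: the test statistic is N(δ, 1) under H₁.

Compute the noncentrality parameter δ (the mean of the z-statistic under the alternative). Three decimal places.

δ ≈ 6.455

δ = d·√(n/2) = 0.81 × √(127/2) = 6.4546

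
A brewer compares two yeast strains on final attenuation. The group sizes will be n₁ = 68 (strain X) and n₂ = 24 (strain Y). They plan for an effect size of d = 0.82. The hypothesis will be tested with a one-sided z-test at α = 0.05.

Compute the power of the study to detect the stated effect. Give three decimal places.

Power ≈ 0.965

Noncentrality parameter: δ = d / √(1/n₁ + 1/n₂) = 0.82 / √(1/68 + 1/24) = 3.4537
Critical value for a one-sided test at α = 0.05: z_α = 1.645.
Power = P(Z > 1.645 − δ) = Φ(1.809) = 0.9648.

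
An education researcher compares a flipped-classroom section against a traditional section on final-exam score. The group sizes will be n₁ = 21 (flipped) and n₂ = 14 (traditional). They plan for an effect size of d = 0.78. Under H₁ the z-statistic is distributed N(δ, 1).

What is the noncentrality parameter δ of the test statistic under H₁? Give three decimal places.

δ = d / √(1/n₁ + 1/n₂) = 0.78 / √(1/21 + 1/14) = 2.2607

δ ≈ 2.261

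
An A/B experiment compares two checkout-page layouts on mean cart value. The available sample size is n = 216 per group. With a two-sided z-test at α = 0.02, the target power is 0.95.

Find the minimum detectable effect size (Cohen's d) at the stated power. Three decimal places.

d ≈ 0.382

Need Φ(δ − 2.326) = 0.95, so δ = 2.326 + 1.645 = 3.971.
(Lower-tail contribution to power is negligible for δ > 0.)
δ = d·√(n/2) ⇒ d = δ/√(n/2) = 3.971/√(216/2) = 0.3821.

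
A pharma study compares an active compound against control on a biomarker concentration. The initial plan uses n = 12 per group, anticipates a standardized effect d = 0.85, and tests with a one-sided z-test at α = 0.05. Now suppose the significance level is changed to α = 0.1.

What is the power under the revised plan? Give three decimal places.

δ = d·√(n/2) = 0.85 × √(12/2) = 2.0821 (unchanged). New critical value: z_{0.1} = 1.282.
Revised power = Φ(δ − 1.282) = Φ(0.801) = 0.7883.

Power ≈ 0.788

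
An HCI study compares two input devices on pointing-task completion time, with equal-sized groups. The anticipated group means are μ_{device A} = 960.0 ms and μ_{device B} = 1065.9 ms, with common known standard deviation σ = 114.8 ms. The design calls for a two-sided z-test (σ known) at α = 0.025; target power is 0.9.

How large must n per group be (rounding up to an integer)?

n = 30 per group

Standardized effect: d = |μ_{device A} − μ_{device B}| / σ = |960.0 − 1065.9| / 114.8 = 0.9225
For power 0.9 need Φ(δ − z_{0.0125}) = 0.9, so δ = z_{0.0125} + z_{0.10} = 2.241 + 1.282 = 3.523.
(The Φ(−δ − z_{α/2}) term is vanishingly small for δ > 0 and is dropped in the standard sample-size formula.)
δ = d·√(n/2) ⇒ n = 2(δ/d)² = 2 × (3.523 / 0.9225)² = 29.17.
Round up to the next whole unit.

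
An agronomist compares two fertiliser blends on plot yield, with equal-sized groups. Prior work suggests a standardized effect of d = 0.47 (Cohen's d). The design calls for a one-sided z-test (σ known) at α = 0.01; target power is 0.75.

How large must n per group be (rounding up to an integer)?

n = 82 per group

For power 0.75 need Φ(δ − z_{0.01}) = 0.75, so δ = z_{0.01} + z_{0.25} = 2.326 + 0.674 = 3.001.
δ = d·√(n/2) ⇒ n = 2(δ/d)² = 2 × (3.001 / 0.47)² = 81.53.
Round up to the next whole unit.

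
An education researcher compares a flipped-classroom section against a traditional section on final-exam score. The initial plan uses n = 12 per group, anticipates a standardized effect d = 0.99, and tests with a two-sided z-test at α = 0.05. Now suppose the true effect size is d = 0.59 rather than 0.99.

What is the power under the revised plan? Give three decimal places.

With d = 0.59: δ = d·√(n/2) = 0.59 × √(12/2) = 1.4452. Critical value z_{0.025} = 1.960.
Revised power = Φ(δ − 1.960) + Φ(−δ − 1.960) = Φ(-0.515) + Φ(-3.405) = 0.3034 + 0.0003 = 0.3037.

Power ≈ 0.304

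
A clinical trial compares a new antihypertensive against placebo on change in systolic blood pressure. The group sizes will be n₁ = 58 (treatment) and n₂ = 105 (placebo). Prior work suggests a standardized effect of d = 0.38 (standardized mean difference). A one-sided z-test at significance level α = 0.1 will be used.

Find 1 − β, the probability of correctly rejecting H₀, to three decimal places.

Noncentrality parameter: δ = d / √(1/n₁ + 1/n₂) = 0.38 / √(1/58 + 1/105) = 2.3227
One-sided α = 0.1 → critical value z_{0.1} = 1.282.
Power = P(Z > 1.282 − δ) = Φ(1.041) = 0.8511.

Power ≈ 0.851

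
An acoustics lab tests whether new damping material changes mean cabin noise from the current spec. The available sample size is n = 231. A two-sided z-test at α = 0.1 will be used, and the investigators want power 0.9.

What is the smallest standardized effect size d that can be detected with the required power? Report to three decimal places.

Need Φ(δ − 1.645) = 0.9, so δ = 1.645 + 1.282 = 2.926.
(The second rejection-region term Φ(−δ − z_{α/2}) is negligible and dropped.)
δ = d·√n ⇒ d = δ/√n = 2.926/√231 = 0.1925.

d ≈ 0.193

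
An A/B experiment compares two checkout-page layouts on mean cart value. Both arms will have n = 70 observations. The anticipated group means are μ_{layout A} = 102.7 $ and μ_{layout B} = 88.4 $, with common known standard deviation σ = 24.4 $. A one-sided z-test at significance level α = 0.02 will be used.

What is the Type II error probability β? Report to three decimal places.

Standardized effect: d = |μ_{layout A} − μ_{layout B}| / σ = |102.7 − 88.4| / 24.4 = 0.5861
Noncentrality parameter: δ = d·√(n/2) = 0.5861 × √(70/2) = 3.4672
One-sided α = 0.02 → critical value z_{0.02} = 2.054.
Power = P(Z > 2.054 − δ) = Φ(1.413) = 0.9212.
Type II error: β = 1 − power = 1 − 0.9212 = 0.0788.

β ≈ 0.079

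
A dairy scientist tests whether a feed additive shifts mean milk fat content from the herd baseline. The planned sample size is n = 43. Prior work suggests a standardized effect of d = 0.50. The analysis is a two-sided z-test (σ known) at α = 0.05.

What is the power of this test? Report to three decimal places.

Noncentrality parameter: λ = d·√n = 0.50 × √43 = 3.2787
Critical value for a two-sided test at α = 0.05: z_{α/2} = 1.960.
Power = Φ(λ − 1.960) + Φ(−λ − 1.960) = Φ(1.319) + Φ(-5.239) = 0.9064 + 0.0000 = 0.9064.

Power ≈ 0.906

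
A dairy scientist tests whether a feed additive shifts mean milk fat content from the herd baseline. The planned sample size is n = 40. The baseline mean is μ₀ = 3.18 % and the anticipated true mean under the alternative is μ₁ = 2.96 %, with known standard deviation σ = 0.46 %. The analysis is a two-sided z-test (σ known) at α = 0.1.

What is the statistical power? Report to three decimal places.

Standardized effect: d = |μ₁ − μ₀| / σ = |2.96 − 3.18| / 0.46 = 0.4783
Noncentrality parameter: δ = d·√n = 0.4783 × √40 = 3.0248
Critical value for a two-sided test at α = 0.1: z_{α/2} = 1.645.
Power = Φ(δ − 1.645) + Φ(−δ − 1.645) = Φ(1.380) + Φ(-4.670) = 0.9162 + 0.0000 = 0.9162.

Power ≈ 0.916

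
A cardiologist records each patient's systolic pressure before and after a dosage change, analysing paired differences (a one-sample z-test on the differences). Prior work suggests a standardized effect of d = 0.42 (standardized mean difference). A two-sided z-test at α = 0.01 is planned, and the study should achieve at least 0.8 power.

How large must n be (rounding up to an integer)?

n = 67

Set Φ(δ − 2.576) = 0.8; then δ − 2.576 = Φ⁻¹(0.8) = 0.842, giving δ = 3.417.
(The Φ(−δ − z_{α/2}) term is vanishingly small for δ > 0 and is dropped in the standard sample-size formula.)
δ = d·√n ⇒ n = (δ/d)² = (3.417 / 0.42)² = 66.21.
Round up to the next whole unit.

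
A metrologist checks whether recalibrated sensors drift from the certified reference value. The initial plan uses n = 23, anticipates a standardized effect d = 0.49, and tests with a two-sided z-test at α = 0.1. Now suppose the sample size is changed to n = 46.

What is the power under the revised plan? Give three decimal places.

With n = 46: δ = d·√n = 0.49 × √46 = 3.3233. Critical value z_{0.05} = 1.645.
Revised power = Φ(δ − 1.645) + Φ(−δ − 1.645) = Φ(1.678) + Φ(-4.968) = 0.9534 + 0.0000 = 0.9534.

Power ≈ 0.953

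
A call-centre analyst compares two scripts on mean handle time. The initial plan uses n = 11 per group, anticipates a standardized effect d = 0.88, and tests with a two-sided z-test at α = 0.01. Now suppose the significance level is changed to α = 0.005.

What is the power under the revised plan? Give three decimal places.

δ = d·√(n/2) = 0.88 × √(11/2) = 2.0638 (unchanged). New critical value: z_{0.0025} = 2.807.
Revised power = Φ(δ − 2.807) + Φ(−δ − 2.807) = Φ(-0.743) + Φ(-4.871) = 0.2287 + 0.0000 = 0.2287.

Power ≈ 0.229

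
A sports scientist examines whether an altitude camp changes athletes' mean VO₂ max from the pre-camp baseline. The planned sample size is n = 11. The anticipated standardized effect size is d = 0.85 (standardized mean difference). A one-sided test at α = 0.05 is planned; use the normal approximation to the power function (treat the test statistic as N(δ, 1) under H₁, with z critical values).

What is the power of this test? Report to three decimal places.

Power ≈ 0.880

Noncentrality parameter: δ = d·√n = 0.85 × √11 = 2.8191
One-sided α = 0.05 → critical value z_{0.05} = 1.645.
Power = P(Z > 1.645 − δ) = Φ(1.174) = 0.8799.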